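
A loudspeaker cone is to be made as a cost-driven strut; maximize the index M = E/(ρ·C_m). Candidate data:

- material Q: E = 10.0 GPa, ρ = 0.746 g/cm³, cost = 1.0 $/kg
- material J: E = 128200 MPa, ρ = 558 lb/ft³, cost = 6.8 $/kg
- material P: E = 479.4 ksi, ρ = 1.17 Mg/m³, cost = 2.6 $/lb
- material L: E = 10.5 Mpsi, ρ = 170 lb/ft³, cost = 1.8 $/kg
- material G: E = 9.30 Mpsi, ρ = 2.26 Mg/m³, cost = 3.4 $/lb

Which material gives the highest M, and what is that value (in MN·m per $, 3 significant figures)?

material L, M = 14.8 MN·m per $

Normalizing units and computing the index:
  material Q: E = 10.00 GPa, ρ = 746.0 kg/m³, cost = 1.000 $/kg
  material J: E = 128.2 GPa, ρ = 8938 kg/m³, cost = 6.800 $/kg
  material P: E = 3.305 GPa, ρ = 1170 kg/m³, cost = 5.732 $/kg
  material L: E = 72.39 GPa, ρ = 2723 kg/m³, cost = 1.800 $/kg
  material G: E = 64.12 GPa, ρ = 2260 kg/m³, cost = 7.496 $/kg
  material L: M = 14.8 MN·m per $
  material Q: M = 13.4 MN·m per $
  material G: M = 3.79 MN·m per $
  material J: M = 2.11 MN·m per $
  material P: M = 0.493 MN·m per $
Material L ranks first.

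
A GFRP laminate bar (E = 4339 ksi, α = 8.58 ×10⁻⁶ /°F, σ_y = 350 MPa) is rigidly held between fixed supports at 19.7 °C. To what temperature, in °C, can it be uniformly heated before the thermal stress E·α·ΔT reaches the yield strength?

E = 4339 ksi = 29.92 GPa.
α = 8.58×10⁻⁶/°F × 9/5 = 15.4×10⁻⁶/K.
E·α·ΔT = 350.0 MPa ⇒ ΔT = 350.0 / (29.92×10³ × 15.4×10⁻⁶) = 757.5 K.
T = 19.7 + 757.5 = 777.2 °C.

777 °C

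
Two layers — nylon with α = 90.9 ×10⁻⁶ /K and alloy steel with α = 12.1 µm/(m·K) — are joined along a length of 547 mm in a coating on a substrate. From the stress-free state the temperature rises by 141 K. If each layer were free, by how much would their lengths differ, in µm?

Δα = |90.9 − 12.1|×10⁻⁶/K = 78.8×10⁻⁶/K.
ΔL_mismatch = Δα·L·ΔT = 78.8×10⁻⁶ × 547.0 mm × 141.0 K = 6080 µm.

6080 µm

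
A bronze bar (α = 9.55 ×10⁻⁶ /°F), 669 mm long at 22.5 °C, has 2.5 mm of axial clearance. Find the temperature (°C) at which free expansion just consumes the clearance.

α = 9.55×10⁻⁶/°F × 9/5 = 17.2×10⁻⁶/K.
α·L₀·ΔT = 2.5 mm ⇒ ΔT = 2.5 / (17.2×10⁻⁶ × 669.0) = 217.4 K.
T = 22.5 + 217.4 = 239.9 °C.

240 °C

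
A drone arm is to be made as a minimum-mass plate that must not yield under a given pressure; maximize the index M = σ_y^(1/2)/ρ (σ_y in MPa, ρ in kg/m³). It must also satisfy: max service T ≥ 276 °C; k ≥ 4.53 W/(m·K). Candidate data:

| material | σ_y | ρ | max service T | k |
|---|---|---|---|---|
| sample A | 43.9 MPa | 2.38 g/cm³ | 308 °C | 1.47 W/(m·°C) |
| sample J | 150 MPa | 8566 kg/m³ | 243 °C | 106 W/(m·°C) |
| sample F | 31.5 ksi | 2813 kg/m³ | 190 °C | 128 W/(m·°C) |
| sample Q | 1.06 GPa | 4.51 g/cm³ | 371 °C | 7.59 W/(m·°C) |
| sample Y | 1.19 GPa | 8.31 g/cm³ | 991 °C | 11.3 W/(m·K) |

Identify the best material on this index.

Screen on constraints: max service T ≥ 276 °C; k ≥ 4.53 W/(m·K). Survivors: sample Q, sample Y.
Putting every candidate on a common basis:
  sample Q: σ_y = 1060 MPa, ρ = 4510 kg/m³
  sample Y: σ_y = 1190 MPa, ρ = 8310 kg/m³
  sample Q: M = 7.22×10⁻³
  sample Y: M = 4.15×10⁻³
Highest index: sample Q.

sample Q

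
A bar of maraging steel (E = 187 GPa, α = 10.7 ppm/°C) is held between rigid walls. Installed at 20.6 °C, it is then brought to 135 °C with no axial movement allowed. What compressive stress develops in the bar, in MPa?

229 MPa

ΔT = 114.4 K. Constrained thermal stress σ = E·α·ΔT = 187.0×10³ MPa × 10.7×10⁻⁶ × 114.4 = 229 MPa (compressive).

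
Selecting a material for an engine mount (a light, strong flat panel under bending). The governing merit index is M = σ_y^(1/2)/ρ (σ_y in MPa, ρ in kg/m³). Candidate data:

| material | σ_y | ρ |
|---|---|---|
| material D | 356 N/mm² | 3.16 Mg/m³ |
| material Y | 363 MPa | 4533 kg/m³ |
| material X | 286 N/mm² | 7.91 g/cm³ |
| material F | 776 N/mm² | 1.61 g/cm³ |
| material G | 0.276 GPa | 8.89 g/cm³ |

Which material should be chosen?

material F

Normalizing units and computing the index:
  material D: σ_y = 356.0 MPa, ρ = 3160 kg/m³
  material Y: σ_y = 363.0 MPa, ρ = 4533 kg/m³
  material X: σ_y = 286.0 MPa, ρ = 7910 kg/m³
  material F: σ_y = 776.0 MPa, ρ = 1610 kg/m³
  material G: σ_y = 276.0 MPa, ρ = 8890 kg/m³
  material F: M = 17.3×10⁻³
  material D: M = 5.97×10⁻³
  material Y: M = 4.20×10⁻³
  material X: M = 2.14×10⁻³
  material G: M = 1.87×10⁻³
Material F ranks first.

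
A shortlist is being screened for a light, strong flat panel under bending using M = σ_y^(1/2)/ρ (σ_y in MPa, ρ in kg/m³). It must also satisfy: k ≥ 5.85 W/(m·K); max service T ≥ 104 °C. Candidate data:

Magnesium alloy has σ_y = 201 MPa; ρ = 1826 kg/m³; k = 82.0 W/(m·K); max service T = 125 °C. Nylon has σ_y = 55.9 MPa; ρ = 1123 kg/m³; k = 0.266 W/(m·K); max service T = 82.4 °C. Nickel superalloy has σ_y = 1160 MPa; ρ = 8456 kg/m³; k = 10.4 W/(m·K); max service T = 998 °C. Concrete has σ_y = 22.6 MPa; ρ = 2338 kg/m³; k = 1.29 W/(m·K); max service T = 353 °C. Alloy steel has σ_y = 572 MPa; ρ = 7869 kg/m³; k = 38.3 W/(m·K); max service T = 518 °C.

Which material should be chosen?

magnesium alloy

Screen on constraints: k ≥ 5.85 W/(m·K); max service T ≥ 104 °C. Survivors: magnesium alloy, nickel superalloy, alloy steel.
Evaluate M for each candidate:
  magnesium alloy: M = 7.76×10⁻³
  nickel superalloy: M = 4.03×10⁻³
  alloy steel: M = 3.04×10⁻³
Highest index: magnesium alloy.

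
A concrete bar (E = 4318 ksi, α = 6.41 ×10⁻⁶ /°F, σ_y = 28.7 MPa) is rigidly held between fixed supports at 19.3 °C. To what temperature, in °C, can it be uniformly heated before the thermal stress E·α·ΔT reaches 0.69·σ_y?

76.9 °C

E = 4318 ksi = 29.77 GPa.
α = 6.41×10⁻⁶/°F × 9/5 = 11.5×10⁻⁶/K.
E·α·ΔT = 19.80 MPa ⇒ ΔT = 19.80 / (29.77×10³ × 11.5×10⁻⁶) = 57.65 K.
T = 19.3 + 57.65 = 76.95 °C.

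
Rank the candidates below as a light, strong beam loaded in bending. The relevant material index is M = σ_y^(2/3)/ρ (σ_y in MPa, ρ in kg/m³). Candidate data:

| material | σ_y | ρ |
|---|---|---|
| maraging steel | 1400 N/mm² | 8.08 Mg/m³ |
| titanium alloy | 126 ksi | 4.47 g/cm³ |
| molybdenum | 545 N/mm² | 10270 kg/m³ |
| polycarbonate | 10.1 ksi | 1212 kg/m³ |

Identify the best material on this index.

titanium alloy

Putting every candidate on a common basis:
  maraging steel: σ_y = 1400 MPa, ρ = 8080 kg/m³
  titanium alloy: σ_y = 868.7 MPa, ρ = 4470 kg/m³
  molybdenum: σ_y = 545.0 MPa, ρ = 10270 kg/m³
  polycarbonate: σ_y = 69.64 MPa, ρ = 1212 kg/m³
  titanium alloy: M = 20.4×10⁻³
  maraging steel: M = 15.5×10⁻³
  polycarbonate: M = 14.0×10⁻³
  molybdenum: M = 6.50×10⁻³
Highest index: titanium alloy.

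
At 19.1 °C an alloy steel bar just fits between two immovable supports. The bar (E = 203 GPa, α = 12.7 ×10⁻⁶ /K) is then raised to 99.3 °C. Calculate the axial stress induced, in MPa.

ΔT = 80.20 K. Constrained thermal stress σ = E·α·ΔT = 203.0×10³ MPa × 12.7×10⁻⁶ × 80.20 = 207 MPa (compressive).

207 MPa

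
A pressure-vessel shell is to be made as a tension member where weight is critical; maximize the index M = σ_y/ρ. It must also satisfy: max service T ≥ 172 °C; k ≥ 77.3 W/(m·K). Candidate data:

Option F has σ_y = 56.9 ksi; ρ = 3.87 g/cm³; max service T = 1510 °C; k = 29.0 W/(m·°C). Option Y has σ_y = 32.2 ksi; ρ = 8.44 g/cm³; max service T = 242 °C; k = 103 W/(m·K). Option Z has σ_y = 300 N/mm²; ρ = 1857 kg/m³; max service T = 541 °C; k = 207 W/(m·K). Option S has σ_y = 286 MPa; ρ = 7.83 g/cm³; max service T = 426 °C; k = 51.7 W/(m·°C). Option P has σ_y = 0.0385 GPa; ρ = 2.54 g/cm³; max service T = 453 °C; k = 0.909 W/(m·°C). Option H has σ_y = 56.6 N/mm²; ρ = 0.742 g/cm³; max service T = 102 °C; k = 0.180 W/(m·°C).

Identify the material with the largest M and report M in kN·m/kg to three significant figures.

option Z, M = 162 kN·m/kg

Screen on constraints: max service T ≥ 172 °C; k ≥ 77.3 W/(m·K). Survivors: option Y, option Z.
In SI units:
  option Y: σ_y = 222.0 MPa, ρ = 8440 kg/m³
  option Z: σ_y = 300.0 MPa, ρ = 1857 kg/m³
  option Z: M = 162 kN·m/kg
  option Y: M = 26.3 kN·m/kg
Option Z ranks first.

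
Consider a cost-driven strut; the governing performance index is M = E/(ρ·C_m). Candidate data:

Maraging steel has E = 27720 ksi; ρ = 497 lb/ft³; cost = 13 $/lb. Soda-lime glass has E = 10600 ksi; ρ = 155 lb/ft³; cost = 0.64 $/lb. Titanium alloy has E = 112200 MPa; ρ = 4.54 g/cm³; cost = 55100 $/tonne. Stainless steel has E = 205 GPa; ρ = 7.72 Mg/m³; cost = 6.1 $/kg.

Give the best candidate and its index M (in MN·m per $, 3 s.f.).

soda-lime glass, M = 20.9 MN·m per $

After converting to SI:
  maraging steel: E = 191.1 GPa, ρ = 7961 kg/m³, cost = 28.66 $/kg
  soda-lime glass: E = 73.08 GPa, ρ = 2483 kg/m³, cost = 1.411 $/kg
  titanium alloy: E = 112.2 GPa, ρ = 4540 kg/m³, cost = 55.10 $/kg
  stainless steel: E = 205.0 GPa, ρ = 7720 kg/m³, cost = 6.100 $/kg
  soda-lime glass: M = 20.9 MN·m per $
  stainless steel: M = 4.35 MN·m per $
  maraging steel: M = 0.838 MN·m per $
  titanium alloy: M = 0.449 MN·m per $
Soda-lime glass has the largest M.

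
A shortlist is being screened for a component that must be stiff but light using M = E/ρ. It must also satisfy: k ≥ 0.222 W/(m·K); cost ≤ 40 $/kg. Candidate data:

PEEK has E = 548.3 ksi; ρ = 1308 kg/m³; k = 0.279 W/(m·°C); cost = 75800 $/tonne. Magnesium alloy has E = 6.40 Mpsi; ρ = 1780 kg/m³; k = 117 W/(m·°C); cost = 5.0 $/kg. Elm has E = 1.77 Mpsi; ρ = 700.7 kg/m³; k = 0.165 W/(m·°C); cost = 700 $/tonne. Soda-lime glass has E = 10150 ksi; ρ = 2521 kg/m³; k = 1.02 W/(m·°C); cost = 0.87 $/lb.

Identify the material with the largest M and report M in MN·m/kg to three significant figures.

Screen on constraints: k ≥ 0.222 W/(m·K); cost ≤ 40 $/kg. Survivors: magnesium alloy, soda-lime glass.
Convert each candidate to consistent units, then evaluate M:
  magnesium alloy: E = 44.13 GPa, ρ = 1780 kg/m³
  soda-lime glass: E = 69.98 GPa, ρ = 2521 kg/m³
  soda-lime glass: M = 27.8 MN·m/kg
  magnesium alloy: M = 24.8 MN·m/kg
The maximum is for soda-lime glass.

soda-lime glass, M = 27.8 MN·m/kg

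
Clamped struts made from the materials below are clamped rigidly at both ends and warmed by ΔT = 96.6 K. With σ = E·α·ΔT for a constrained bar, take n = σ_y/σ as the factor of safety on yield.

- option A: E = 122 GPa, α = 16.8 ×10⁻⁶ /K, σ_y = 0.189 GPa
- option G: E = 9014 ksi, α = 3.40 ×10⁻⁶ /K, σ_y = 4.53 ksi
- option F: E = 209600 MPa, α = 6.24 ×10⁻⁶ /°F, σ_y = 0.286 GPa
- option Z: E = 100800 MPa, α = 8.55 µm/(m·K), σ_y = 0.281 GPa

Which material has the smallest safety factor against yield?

option A

Per material, after unit conversion:
  option A: E = 122.0, α = 16.8, σ_y = 189.0 → σ = 198 MPa, n = 0.955
  option G: E = 62.15, α = 3.40, σ_y = 31.23 → σ = 20.4 MPa, n = 1.53
  option F: E = 209.6, α = 11.2, σ_y = 286.0 → σ = 227 MPa, n = 1.26
  option Z: E = 100.8, α = 8.55, σ_y = 281.0 → σ = 83.3 MPa, n = 3.38
The minimum is option A at n = 0.955.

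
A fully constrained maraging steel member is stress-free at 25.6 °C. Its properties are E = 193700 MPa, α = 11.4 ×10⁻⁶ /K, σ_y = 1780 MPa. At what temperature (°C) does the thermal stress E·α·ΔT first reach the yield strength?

832 °C

E = 193700 MPa = 193.7 GPa.
E·α·ΔT = 1780 MPa ⇒ ΔT = 1780 / (193.7×10³ × 11.4×10⁻⁶) = 806.1 K.
T = 25.6 + 806.1 = 831.7 °C.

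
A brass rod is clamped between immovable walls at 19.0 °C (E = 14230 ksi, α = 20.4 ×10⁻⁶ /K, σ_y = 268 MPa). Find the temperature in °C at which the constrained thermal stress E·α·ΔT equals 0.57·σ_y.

95.3 °C

E = 14230 ksi = 98.11 GPa.
E·α·ΔT = 152.8 MPa ⇒ ΔT = 152.8 / (98.11×10³ × 20.4×10⁻⁶) = 76.32 K.
T = 19.0 + 76.32 = 95.32 °C.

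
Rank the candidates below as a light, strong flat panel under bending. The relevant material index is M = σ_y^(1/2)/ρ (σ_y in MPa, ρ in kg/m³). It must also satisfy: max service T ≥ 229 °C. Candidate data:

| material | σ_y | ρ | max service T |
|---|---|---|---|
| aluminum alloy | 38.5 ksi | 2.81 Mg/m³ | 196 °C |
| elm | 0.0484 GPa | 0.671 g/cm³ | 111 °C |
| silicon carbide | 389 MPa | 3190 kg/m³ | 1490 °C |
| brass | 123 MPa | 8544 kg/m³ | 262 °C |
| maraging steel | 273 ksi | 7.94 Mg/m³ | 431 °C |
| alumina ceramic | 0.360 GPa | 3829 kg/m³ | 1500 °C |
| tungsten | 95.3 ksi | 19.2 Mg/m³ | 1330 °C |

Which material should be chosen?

Screen on constraints: max service T ≥ 229 °C. Survivors: silicon carbide, brass, maraging steel, alumina ceramic, tungsten.
After converting to SI:
  silicon carbide: σ_y = 389.0 MPa, ρ = 3190 kg/m³
  brass: σ_y = 123.0 MPa, ρ = 8544 kg/m³
  maraging steel: σ_y = 1882 MPa, ρ = 7940 kg/m³
  alumina ceramic: σ_y = 360.0 MPa, ρ = 3829 kg/m³
  tungsten: σ_y = 657.1 MPa, ρ = 19200 kg/m³
  silicon carbide: M = 6.18×10⁻³
  maraging steel: M = 5.46×10⁻³
  alumina ceramic: M = 4.96×10⁻³
  tungsten: M = 1.34×10⁻³
  brass: M = 1.30×10⁻³
Silicon carbide has the largest M.

silicon carbide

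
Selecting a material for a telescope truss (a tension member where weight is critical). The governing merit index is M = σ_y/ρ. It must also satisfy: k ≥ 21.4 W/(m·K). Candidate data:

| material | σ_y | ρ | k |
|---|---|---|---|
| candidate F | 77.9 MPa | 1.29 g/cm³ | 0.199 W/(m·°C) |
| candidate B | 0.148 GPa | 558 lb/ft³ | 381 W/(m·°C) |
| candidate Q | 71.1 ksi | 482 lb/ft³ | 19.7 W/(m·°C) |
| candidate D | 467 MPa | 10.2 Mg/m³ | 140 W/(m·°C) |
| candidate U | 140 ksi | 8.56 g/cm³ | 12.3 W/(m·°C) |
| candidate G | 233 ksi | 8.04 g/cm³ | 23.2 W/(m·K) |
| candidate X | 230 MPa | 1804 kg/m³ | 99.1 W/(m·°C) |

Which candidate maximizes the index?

candidate G

Screen on constraints: k ≥ 21.4 W/(m·K). Survivors: candidate B, candidate D, candidate G, candidate X.
Convert each candidate to consistent units, then evaluate M:
  candidate B: σ_y = 148.0 MPa, ρ = 8938 kg/m³
  candidate D: σ_y = 467.0 MPa, ρ = 10200 kg/m³
  candidate G: σ_y = 1606 MPa, ρ = 8040 kg/m³
  candidate X: σ_y = 230.0 MPa, ρ = 1804 kg/m³
  candidate G: M = 200 kN·m/kg
  candidate X: M = 127 kN·m/kg
  candidate D: M = 45.8 kN·m/kg
  candidate B: M = 16.6 kN·m/kg
The maximum is for candidate G.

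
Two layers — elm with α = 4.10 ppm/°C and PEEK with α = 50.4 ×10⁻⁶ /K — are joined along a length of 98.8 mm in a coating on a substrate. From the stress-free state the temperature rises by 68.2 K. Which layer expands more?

PEEK

α(elm) = 4.10×10⁻⁶/K vs α(PEEK) = 50.4×10⁻⁶/K.
Higher α expands more for the same ΔT: PEEK.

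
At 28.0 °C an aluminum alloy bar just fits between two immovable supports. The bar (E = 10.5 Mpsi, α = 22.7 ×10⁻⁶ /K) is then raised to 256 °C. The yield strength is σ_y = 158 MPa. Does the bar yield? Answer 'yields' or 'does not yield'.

E = 10.5 Mpsi = 72.39 GPa.
ΔT = 228.0 K. Constrained thermal stress σ = E·α·ΔT = 72.39×10³ MPa × 22.7×10⁻⁶ × 228.0 = 375 MPa (compressive).
Compare to σ_y = 158 MPa: σ ≥ σ_y, so it yields.

yields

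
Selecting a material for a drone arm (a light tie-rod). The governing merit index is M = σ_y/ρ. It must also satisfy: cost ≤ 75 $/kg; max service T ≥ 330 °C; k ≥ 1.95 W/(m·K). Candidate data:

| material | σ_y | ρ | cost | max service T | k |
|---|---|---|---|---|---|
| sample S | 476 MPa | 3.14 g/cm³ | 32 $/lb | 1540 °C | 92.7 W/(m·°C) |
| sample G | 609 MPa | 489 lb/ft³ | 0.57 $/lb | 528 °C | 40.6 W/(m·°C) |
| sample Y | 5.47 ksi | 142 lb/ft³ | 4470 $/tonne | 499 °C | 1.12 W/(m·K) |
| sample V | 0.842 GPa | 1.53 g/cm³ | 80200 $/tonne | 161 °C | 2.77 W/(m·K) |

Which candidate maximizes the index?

sample S

Screen on constraints: cost ≤ 75 $/kg; max service T ≥ 330 °C; k ≥ 1.95 W/(m·K). Survivors: sample S, sample G.
Normalizing units and computing the index:
  sample S: σ_y = 476.0 MPa, ρ = 3140 kg/m³
  sample G: σ_y = 609.0 MPa, ρ = 7833 kg/m³
  sample S: M = 152 kN·m/kg
  sample G: M = 77.7 kN·m/kg
Sample S ranks first.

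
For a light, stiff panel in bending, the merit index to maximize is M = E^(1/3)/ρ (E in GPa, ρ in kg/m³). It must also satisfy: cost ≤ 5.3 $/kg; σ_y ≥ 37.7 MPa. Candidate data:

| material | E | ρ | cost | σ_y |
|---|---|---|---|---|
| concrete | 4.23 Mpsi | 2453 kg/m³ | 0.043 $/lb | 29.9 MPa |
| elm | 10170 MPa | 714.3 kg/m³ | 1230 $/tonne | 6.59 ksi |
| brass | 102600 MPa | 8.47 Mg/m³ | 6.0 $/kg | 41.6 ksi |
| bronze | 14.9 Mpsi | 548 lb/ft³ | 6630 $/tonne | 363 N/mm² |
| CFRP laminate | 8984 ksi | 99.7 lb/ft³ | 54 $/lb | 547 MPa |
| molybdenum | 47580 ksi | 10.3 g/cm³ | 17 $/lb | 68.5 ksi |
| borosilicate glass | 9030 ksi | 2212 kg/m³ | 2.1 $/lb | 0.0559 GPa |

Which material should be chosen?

Screen on constraints: cost ≤ 5.3 $/kg; σ_y ≥ 37.7 MPa. Survivors: elm, borosilicate glass.
Putting every candidate on a common basis:
  elm: E = 10.17 GPa, ρ = 714.3 kg/m³
  borosilicate glass: E = 62.26 GPa, ρ = 2212 kg/m³
  elm: M = 3.03×10⁻³
  borosilicate glass: M = 1.79×10⁻³
Elm ranks first.

elm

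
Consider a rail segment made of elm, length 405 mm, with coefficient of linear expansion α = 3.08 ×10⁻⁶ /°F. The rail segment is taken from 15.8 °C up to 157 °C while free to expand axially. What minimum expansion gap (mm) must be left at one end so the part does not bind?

Convert α: 3.08×10⁻⁶/°F × (9/5) = 5.54×10⁻⁶/K.
ΔT = 157 − 15.8 = 141.2 K.
ΔL = α·L₀·ΔT = 5.54×10⁻⁶ × 405 mm × 141.2 K = 0.317 mm.

0.317 mm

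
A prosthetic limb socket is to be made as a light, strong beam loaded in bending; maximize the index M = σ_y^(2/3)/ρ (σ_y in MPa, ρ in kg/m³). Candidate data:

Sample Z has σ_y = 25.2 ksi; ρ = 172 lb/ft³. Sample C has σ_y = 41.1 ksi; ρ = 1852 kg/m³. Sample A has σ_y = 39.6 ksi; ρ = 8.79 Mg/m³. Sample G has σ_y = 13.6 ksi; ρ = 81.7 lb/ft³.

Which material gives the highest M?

sample C

Normalizing units and computing the index:
  sample Z: σ_y = 173.7 MPa, ρ = 2755 kg/m³
  sample C: σ_y = 283.4 MPa, ρ = 1852 kg/m³
  sample A: σ_y = 273.0 MPa, ρ = 8790 kg/m³
  sample G: σ_y = 93.77 MPa, ρ = 1309 kg/m³
  sample C: M = 23.3×10⁻³
  sample G: M = 15.8×10⁻³
  sample Z: M = 11.3×10⁻³
  sample A: M = 4.79×10⁻³
Sample C has the largest M.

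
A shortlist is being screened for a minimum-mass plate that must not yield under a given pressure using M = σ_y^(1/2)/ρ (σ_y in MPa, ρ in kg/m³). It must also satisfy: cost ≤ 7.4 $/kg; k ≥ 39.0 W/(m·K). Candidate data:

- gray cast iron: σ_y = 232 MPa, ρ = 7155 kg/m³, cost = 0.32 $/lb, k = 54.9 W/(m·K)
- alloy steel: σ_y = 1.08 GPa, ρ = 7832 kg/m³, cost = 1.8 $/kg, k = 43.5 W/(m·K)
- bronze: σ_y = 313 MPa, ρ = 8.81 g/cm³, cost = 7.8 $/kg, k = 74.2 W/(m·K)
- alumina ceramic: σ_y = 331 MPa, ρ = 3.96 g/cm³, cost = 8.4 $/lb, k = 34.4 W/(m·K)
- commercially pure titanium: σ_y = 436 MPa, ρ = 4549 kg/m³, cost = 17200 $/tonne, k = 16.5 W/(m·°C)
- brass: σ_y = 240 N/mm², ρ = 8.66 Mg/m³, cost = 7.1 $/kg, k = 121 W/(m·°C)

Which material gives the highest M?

Screen on constraints: cost ≤ 7.4 $/kg; k ≥ 39.0 W/(m·K). Survivors: gray cast iron, alloy steel, brass.
Convert each candidate to consistent units, then evaluate M:
  gray cast iron: σ_y = 232.0 MPa, ρ = 7155 kg/m³
  alloy steel: σ_y = 1080 MPa, ρ = 7832 kg/m³
  brass: σ_y = 240.0 MPa, ρ = 8660 kg/m³
  alloy steel: M = 4.20×10⁻³
  gray cast iron: M = 2.13×10⁻³
  brass: M = 1.79×10⁻³
The maximum is for alloy steel.

alloy steel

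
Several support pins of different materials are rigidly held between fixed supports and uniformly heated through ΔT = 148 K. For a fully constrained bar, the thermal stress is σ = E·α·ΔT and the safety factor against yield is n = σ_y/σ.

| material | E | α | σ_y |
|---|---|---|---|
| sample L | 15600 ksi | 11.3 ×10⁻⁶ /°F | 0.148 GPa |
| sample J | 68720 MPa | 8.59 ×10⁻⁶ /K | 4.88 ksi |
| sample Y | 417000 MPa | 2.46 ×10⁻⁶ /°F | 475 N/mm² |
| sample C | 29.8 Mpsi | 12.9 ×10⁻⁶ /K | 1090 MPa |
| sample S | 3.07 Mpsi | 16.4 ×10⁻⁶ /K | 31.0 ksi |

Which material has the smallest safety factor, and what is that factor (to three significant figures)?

Converting E to GPa, α to ×10⁻⁶/K, σ_y to MPa, then σ and n for each:
  sample L: E = 107.6, α = 20.3, σ_y = 148.0 → σ = 324 MPa, n = 0.457
  sample J: E = 68.72, α = 8.59, σ_y = 33.65 → σ = 87.4 MPa, n = 0.385
  sample Y: E = 417.0, α = 4.43, σ_y = 475.0 → σ = 273 MPa, n = 1.74
  sample C: E = 205.5, α = 12.9, σ_y = 1090 → σ = 392 MPa, n = 2.78
  sample S: E = 21.17, α = 16.4, σ_y = 213.7 → σ = 51.4 MPa, n = 4.16
Sample J has the lowest safety factor, n = 0.385.

sample J, n = 0.385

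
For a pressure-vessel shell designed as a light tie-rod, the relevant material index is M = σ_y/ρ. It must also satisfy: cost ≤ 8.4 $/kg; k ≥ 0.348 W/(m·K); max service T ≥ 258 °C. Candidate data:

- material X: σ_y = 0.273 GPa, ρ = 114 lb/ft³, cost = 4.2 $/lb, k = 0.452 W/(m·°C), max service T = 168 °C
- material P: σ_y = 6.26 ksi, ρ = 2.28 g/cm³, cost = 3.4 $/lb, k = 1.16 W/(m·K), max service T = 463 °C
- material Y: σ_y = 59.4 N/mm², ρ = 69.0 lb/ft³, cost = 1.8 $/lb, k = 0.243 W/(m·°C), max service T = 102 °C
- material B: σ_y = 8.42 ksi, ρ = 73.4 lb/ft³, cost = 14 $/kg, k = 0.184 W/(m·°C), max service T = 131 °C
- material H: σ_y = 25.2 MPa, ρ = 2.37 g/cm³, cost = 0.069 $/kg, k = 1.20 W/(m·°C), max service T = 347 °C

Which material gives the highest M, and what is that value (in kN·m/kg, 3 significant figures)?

Screen on constraints: cost ≤ 8.4 $/kg; k ≥ 0.348 W/(m·K); max service T ≥ 258 °C. Survivors: material P, material H.
Putting every candidate on a common basis:
  material P: σ_y = 43.16 MPa, ρ = 2280 kg/m³
  material H: σ_y = 25.20 MPa, ρ = 2370 kg/m³
  material P: M = 18.9 kN·m/kg
  material H: M = 10.6 kN·m/kg
Highest index: material P.

material P, M = 18.9 kN·m/kg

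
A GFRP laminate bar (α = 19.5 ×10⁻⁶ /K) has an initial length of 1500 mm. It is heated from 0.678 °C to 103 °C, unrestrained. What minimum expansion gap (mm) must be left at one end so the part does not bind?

ΔT = 103 − 0.678 = 102.3 K.
ΔL = α·L₀·ΔT = 19.5×10⁻⁶ × 1500 mm × 102.3 K = 2.99 mm.

2.99 mm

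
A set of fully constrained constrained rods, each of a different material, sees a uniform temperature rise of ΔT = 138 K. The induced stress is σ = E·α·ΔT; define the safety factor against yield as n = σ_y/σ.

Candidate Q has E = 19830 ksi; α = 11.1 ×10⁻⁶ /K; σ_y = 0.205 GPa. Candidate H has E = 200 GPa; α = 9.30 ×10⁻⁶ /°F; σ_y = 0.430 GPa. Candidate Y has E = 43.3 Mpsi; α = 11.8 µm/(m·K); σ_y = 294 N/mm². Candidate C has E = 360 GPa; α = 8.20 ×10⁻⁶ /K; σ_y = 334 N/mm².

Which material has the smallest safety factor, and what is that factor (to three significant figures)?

candidate Y, n = 0.605

In consistent units (E in GPa, α in ×10⁻⁶/K, σ_y in MPa):
  candidate Q: E = 136.7, α = 11.1, σ_y = 205.0 → σ = 209 MPa, n = 0.979
  candidate H: E = 200.0, α = 16.7, σ_y = 430.0 → σ = 462 MPa, n = 0.931
  candidate Y: E = 298.5, α = 11.8, σ_y = 294.0 → σ = 486 MPa, n = 0.605
  candidate C: E = 360.0, α = 8.20, σ_y = 334.0 → σ = 407 MPa, n = 0.820
Smallest n: candidate Y with n = 0.605.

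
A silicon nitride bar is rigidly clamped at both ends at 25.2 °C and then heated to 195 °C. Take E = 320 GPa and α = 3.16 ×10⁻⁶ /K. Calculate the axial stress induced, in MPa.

ΔT = 169.8 K. Constrained thermal stress σ = E·α·ΔT = 320.0×10³ MPa × 3.16×10⁻⁶ × 169.8 = 172 MPa (compressive).

172 MPa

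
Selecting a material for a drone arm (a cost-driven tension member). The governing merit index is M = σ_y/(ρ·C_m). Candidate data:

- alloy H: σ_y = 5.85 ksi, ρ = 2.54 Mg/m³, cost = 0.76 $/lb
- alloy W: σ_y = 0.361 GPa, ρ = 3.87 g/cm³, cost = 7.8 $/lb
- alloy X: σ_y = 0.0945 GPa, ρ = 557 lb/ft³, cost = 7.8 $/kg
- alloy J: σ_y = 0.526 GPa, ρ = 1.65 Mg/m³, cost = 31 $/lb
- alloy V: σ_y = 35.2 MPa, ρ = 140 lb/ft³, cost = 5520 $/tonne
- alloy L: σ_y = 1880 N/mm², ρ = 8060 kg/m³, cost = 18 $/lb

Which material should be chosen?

alloy H

In SI units:
  alloy H: σ_y = 40.33 MPa, ρ = 2540 kg/m³, cost = 1.675 $/kg
  alloy W: σ_y = 361.0 MPa, ρ = 3870 kg/m³, cost = 17.20 $/kg
  alloy X: σ_y = 94.50 MPa, ρ = 8922 kg/m³, cost = 7.800 $/kg
  alloy J: σ_y = 526.0 MPa, ρ = 1650 kg/m³, cost = 68.34 $/kg
  alloy V: σ_y = 35.20 MPa, ρ = 2243 kg/m³, cost = 5.520 $/kg
  alloy L: σ_y = 1880 MPa, ρ = 8060 kg/m³, cost = 39.68 $/kg
  alloy H: M = 9.48 kN·m per $
  alloy L: M = 5.88 kN·m per $
  alloy W: M = 5.42 kN·m per $
  alloy J: M = 4.66 kN·m per $
  alloy V: M = 2.84 kN·m per $
  alloy X: M = 1.36 kN·m per $
Alloy H ranks first.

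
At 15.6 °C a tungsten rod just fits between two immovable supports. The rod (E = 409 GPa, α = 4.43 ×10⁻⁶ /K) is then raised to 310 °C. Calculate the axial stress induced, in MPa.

ΔT = 294.4 K. Constrained thermal stress σ = E·α·ΔT = 409.0×10³ MPa × 4.43×10⁻⁶ × 294.4 = 533 MPa (compressive).

533 MPa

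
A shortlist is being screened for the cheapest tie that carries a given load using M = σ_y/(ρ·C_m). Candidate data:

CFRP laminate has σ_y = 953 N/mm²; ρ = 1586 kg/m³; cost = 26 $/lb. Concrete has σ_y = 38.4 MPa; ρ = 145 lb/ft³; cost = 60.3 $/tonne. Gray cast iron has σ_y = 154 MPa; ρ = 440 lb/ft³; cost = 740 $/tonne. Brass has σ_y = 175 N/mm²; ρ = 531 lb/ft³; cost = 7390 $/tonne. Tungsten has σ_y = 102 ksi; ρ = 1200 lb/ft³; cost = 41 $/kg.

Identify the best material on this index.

concrete

In SI units:
  CFRP laminate: σ_y = 953.0 MPa, ρ = 1586 kg/m³, cost = 57.32 $/kg
  concrete: σ_y = 38.40 MPa, ρ = 2323 kg/m³, cost = 0.06030 $/kg
  gray cast iron: σ_y = 154.0 MPa, ρ = 7048 kg/m³, cost = 0.7400 $/kg
  brass: σ_y = 175.0 MPa, ρ = 8506 kg/m³, cost = 7.390 $/kg
  tungsten: σ_y = 703.3 MPa, ρ = 19220 kg/m³, cost = 41.00 $/kg
  concrete: M = 274 kN·m per $
  gray cast iron: M = 29.5 kN·m per $
  CFRP laminate: M = 10.5 kN·m per $
  brass: M = 2.78 kN·m per $
  tungsten: M = 0.892 kN·m per $
Concrete has the largest M.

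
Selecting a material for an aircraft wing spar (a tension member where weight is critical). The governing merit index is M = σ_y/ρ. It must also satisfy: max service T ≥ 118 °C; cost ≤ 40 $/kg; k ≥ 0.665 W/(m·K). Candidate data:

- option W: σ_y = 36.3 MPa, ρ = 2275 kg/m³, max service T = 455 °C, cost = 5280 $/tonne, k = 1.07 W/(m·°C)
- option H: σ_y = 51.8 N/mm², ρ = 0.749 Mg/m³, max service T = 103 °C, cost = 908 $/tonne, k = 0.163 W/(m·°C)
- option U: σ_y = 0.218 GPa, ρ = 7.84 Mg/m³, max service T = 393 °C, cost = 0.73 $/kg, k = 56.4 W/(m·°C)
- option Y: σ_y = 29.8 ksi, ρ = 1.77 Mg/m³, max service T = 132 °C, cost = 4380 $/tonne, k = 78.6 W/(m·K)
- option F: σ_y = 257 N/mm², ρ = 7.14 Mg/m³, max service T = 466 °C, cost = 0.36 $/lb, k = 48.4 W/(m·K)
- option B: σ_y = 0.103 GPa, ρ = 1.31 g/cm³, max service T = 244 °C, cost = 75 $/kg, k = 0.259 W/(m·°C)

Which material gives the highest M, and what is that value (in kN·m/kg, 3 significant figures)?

Screen on constraints: max service T ≥ 118 °C; cost ≤ 40 $/kg; k ≥ 0.665 W/(m·K). Survivors: option W, option U, option Y, option F.
In SI units:
  option W: σ_y = 36.30 MPa, ρ = 2275 kg/m³
  option U: σ_y = 218.0 MPa, ρ = 7840 kg/m³
  option Y: σ_y = 205.5 MPa, ρ = 1770 kg/m³
  option F: σ_y = 257.0 MPa, ρ = 7140 kg/m³
  option Y: M = 116 kN·m/kg
  option F: M = 36.0 kN·m/kg
  option U: M = 27.8 kN·m/kg
  option W: M = 16.0 kN·m/kg
Option Y ranks first.

option Y, M = 116 kN·m/kg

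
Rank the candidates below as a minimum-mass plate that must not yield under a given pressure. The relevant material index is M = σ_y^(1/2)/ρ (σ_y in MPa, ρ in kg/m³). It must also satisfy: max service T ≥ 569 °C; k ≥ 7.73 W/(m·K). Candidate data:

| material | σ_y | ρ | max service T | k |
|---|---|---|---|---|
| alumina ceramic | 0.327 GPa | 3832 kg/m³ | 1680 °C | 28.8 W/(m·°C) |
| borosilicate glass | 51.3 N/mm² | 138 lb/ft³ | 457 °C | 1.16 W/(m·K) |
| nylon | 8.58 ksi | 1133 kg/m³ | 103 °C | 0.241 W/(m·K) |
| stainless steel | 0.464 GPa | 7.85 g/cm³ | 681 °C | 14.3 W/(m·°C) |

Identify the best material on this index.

alumina ceramic

Screen on constraints: max service T ≥ 569 °C; k ≥ 7.73 W/(m·K). Survivors: alumina ceramic, stainless steel.
After converting to SI:
  alumina ceramic: σ_y = 327.0 MPa, ρ = 3832 kg/m³
  stainless steel: σ_y = 464.0 MPa, ρ = 7850 kg/m³
  alumina ceramic: M = 4.72×10⁻³
  stainless steel: M = 2.74×10⁻³
Alumina ceramic has the largest M.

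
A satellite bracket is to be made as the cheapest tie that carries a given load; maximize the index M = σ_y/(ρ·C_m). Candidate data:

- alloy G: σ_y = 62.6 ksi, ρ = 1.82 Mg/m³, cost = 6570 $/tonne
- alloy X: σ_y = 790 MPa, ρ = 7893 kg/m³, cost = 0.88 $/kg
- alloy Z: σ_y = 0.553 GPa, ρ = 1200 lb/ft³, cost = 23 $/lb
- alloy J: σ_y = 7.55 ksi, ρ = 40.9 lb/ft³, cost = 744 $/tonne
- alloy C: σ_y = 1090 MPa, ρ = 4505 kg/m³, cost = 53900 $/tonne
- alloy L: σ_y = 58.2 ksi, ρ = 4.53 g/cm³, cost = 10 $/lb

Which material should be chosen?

alloy X

In SI units:
  alloy G: σ_y = 431.6 MPa, ρ = 1820 kg/m³, cost = 6.570 $/kg
  alloy X: σ_y = 790.0 MPa, ρ = 7893 kg/m³, cost = 0.8800 $/kg
  alloy Z: σ_y = 553.0 MPa, ρ = 19220 kg/m³, cost = 50.71 $/kg
  alloy J: σ_y = 52.06 MPa, ρ = 655.2 kg/m³, cost = 0.7440 $/kg
  alloy C: σ_y = 1090 MPa, ρ = 4505 kg/m³, cost = 53.90 $/kg
  alloy L: σ_y = 401.3 MPa, ρ = 4530 kg/m³, cost = 22.05 $/kg
  alloy X: M = 114 kN·m per $
  alloy J: M = 107 kN·m per $
  alloy G: M = 36.1 kN·m per $
  alloy C: M = 4.49 kN·m per $
  alloy L: M = 4.02 kN·m per $
  alloy Z: M = 0.567 kN·m per $
Highest index: alloy X.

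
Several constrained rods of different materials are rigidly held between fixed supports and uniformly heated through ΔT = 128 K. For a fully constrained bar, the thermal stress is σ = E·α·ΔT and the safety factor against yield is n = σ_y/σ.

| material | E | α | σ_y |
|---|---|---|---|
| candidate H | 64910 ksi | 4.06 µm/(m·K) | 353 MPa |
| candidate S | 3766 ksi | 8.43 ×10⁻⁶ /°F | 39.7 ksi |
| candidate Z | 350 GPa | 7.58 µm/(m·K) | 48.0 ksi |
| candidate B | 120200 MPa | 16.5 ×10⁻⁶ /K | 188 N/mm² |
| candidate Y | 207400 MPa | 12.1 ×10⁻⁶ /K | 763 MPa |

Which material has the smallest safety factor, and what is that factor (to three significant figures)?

candidate B, n = 0.741

Converting E to GPa, α to ×10⁻⁶/K, σ_y to MPa, then σ and n for each:
  candidate H: E = 447.5, α = 4.06, σ_y = 353.0 → σ = 233 MPa, n = 1.52
  candidate S: E = 25.97, α = 15.2, σ_y = 273.7 → σ = 50.4 MPa, n = 5.43
  candidate Z: E = 350.0, α = 7.58, σ_y = 330.9 → σ = 340 MPa, n = 0.975
  candidate B: E = 120.2, α = 16.5, σ_y = 188.0 → σ = 254 MPa, n = 0.741
  candidate Y: E = 207.4, α = 12.1, σ_y = 763.0 → σ = 321 MPa, n = 2.38
Candidate B has the lowest safety factor, n = 0.741.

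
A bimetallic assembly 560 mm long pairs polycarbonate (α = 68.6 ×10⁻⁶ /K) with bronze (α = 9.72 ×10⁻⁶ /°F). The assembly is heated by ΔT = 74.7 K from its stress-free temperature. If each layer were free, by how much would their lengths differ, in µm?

bronze: α = 9.72×10⁻⁶/°F × 9/5 = 17.5×10⁻⁶/K.
Δα = |68.6 − 17.5|×10⁻⁶/K = 51.1×10⁻⁶/K.
ΔL_mismatch = Δα·L·ΔT = 51.1×10⁻⁶ × 560.0 mm × 74.7 K = 2140 µm.

2140 µm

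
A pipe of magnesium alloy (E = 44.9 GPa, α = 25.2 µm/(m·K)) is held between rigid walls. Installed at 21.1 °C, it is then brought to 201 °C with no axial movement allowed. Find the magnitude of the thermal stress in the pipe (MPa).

204 MPa

ΔT = 179.9 K. Constrained thermal stress σ = E·α·ΔT = 44.90×10³ MPa × 25.2×10⁻⁶ × 179.9 = 204 MPa (compressive).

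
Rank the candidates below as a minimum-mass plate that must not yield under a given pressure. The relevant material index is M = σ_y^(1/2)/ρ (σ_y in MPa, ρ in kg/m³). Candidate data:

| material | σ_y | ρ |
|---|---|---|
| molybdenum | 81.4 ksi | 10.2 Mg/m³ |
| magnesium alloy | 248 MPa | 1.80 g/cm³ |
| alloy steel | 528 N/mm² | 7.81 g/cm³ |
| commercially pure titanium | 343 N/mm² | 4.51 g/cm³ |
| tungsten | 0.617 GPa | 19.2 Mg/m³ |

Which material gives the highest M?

Normalizing units and computing the index:
  molybdenum: σ_y = 561.2 MPa, ρ = 10200 kg/m³
  magnesium alloy: σ_y = 248.0 MPa, ρ = 1800 kg/m³
  alloy steel: σ_y = 528.0 MPa, ρ = 7810 kg/m³
  commercially pure titanium: σ_y = 343.0 MPa, ρ = 4510 kg/m³
  tungsten: σ_y = 617.0 MPa, ρ = 19200 kg/m³
  magnesium alloy: M = 8.75×10⁻³
  commercially pure titanium: M = 4.11×10⁻³
  alloy steel: M = 2.94×10⁻³
  molybdenum: M = 2.32×10⁻³
  tungsten: M = 1.29×10⁻³
The maximum is for magnesium alloy.

magnesium alloy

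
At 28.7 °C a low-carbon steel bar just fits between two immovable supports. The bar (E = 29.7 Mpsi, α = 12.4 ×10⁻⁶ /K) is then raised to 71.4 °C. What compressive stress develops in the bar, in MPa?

E = 29.7 Mpsi = 204.8 GPa.
ΔT = 42.70 K. Constrained thermal stress σ = E·α·ΔT = 204.8×10³ MPa × 12.4×10⁻⁶ × 42.70 = 108 MPa (compressive).

108 MPa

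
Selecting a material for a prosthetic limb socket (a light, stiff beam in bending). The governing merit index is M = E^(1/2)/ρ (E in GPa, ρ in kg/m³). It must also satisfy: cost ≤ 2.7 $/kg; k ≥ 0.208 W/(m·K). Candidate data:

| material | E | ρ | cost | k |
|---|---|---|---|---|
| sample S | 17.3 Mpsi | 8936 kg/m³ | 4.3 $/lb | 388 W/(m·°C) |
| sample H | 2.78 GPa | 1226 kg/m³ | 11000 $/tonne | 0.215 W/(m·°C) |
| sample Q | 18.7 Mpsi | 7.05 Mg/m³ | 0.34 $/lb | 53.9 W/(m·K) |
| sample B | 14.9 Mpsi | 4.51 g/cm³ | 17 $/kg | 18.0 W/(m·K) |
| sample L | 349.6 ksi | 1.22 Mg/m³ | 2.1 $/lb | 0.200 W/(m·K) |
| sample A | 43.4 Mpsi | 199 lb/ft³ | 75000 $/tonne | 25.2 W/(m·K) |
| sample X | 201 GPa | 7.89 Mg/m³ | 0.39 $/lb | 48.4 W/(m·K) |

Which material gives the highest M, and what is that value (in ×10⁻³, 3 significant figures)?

Screen on constraints: cost ≤ 2.7 $/kg; k ≥ 0.208 W/(m·K). Survivors: sample Q, sample X.
After converting to SI:
  sample Q: E = 128.9 GPa, ρ = 7050 kg/m³
  sample X: E = 201.0 GPa, ρ = 7890 kg/m³
  sample X: M = 1.80×10⁻³
  sample Q: M = 1.61×10⁻³
Highest index: sample X.

sample X, M = 1.80×10⁻³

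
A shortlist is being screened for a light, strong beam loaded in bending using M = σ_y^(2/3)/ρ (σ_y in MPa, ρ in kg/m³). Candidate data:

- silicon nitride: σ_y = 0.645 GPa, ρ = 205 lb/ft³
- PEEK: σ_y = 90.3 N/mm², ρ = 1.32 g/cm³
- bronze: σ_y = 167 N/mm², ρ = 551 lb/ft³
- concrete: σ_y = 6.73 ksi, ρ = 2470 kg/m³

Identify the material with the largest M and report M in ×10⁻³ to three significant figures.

Convert each candidate to consistent units, then evaluate M:
  silicon nitride: σ_y = 645.0 MPa, ρ = 3284 kg/m³
  PEEK: σ_y = 90.30 MPa, ρ = 1320 kg/m³
  bronze: σ_y = 167.0 MPa, ρ = 8826 kg/m³
  concrete: σ_y = 46.40 MPa, ρ = 2470 kg/m³
  silicon nitride: M = 22.7×10⁻³
  PEEK: M = 15.2×10⁻³
  concrete: M = 5.23×10⁻³
  bronze: M = 3.44×10⁻³
Highest index: silicon nitride.

silicon nitride, M = 22.7×10⁻³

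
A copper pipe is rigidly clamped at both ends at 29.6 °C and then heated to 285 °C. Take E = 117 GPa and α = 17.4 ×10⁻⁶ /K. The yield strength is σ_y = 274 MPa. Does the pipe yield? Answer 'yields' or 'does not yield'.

yields

ΔT = 255.4 K. Constrained thermal stress σ = E·α·ΔT = 117.0×10³ MPa × 17.4×10⁻⁶ × 255.4 = 520 MPa (compressive).
Compare to σ_y = 274 MPa: σ ≥ σ_y, so it yields.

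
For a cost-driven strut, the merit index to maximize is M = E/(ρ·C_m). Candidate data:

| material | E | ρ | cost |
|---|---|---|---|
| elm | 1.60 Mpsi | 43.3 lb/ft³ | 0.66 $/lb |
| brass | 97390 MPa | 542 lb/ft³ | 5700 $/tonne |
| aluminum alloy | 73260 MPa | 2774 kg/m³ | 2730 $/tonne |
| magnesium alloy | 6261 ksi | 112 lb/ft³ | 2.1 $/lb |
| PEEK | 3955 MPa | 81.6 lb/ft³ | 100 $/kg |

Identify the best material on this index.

Normalizing units and computing the index:
  elm: E = 11.03 GPa, ρ = 693.6 kg/m³, cost = 1.455 $/kg
  brass: E = 97.39 GPa, ρ = 8682 kg/m³, cost = 5.700 $/kg
  aluminum alloy: E = 73.26 GPa, ρ = 2774 kg/m³, cost = 2.730 $/kg
  magnesium alloy: E = 43.17 GPa, ρ = 1794 kg/m³, cost = 4.630 $/kg
  PEEK: E = 3.955 GPa, ρ = 1307 kg/m³, cost = 100.0 $/kg
  elm: M = 10.9 MN·m per $
  aluminum alloy: M = 9.67 MN·m per $
  magnesium alloy: M = 5.20 MN·m per $
  brass: M = 1.97 MN·m per $
  PEEK: M = 0.0303 MN·m per $
Elm ranks first.

elm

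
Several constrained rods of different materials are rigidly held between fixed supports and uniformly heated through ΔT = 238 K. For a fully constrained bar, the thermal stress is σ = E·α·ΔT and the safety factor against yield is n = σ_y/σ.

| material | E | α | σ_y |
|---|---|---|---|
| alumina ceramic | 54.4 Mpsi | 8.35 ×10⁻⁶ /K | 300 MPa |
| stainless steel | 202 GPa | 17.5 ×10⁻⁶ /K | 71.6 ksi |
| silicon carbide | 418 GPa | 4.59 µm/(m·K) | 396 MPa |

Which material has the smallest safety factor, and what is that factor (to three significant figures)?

alumina ceramic, n = 0.402

With everything in SI (GPa, ×10⁻⁶/K, MPa):
  alumina ceramic: E = 375.1, α = 8.35, σ_y = 300.0 → σ = 745 MPa, n = 0.402
  stainless steel: E = 202.0, α = 17.5, σ_y = 493.7 → σ = 841 MPa, n = 0.587
  silicon carbide: E = 418.0, α = 4.59, σ_y = 396.0 → σ = 457 MPa, n = 0.867
The minimum is alumina ceramic at n = 0.402.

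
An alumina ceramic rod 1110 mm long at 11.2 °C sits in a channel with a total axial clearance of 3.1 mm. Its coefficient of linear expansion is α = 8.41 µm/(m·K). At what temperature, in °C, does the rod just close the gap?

343 °C

α·L₀·ΔT = 3.1 mm ⇒ ΔT = 3.1 / (8.41×10⁻⁶ × 1110.0) = 332.1 K.
T = 11.2 + 332.1 = 343.3 °C.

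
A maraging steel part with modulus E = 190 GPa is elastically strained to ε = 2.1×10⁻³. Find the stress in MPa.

399 MPa

σ = E·ε = 190000 MPa × 2.1×10⁻³ = 399 MPa.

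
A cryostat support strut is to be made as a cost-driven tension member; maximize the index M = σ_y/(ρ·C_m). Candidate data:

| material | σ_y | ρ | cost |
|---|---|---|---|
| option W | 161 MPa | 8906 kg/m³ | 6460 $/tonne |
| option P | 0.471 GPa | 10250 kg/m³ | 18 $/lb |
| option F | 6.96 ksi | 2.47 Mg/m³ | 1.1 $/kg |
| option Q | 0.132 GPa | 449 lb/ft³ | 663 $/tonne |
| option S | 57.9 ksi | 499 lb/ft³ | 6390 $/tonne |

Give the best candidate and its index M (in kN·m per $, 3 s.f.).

option Q, M = 27.7 kN·m per $

Convert each candidate to consistent units, then evaluate M:
  option W: σ_y = 161.0 MPa, ρ = 8906 kg/m³, cost = 6.460 $/kg
  option P: σ_y = 471.0 MPa, ρ = 10250 kg/m³, cost = 39.68 $/kg
  option F: σ_y = 47.99 MPa, ρ = 2470 kg/m³, cost = 1.100 $/kg
  option Q: σ_y = 132.0 MPa, ρ = 7192 kg/m³, cost = 0.6630 $/kg
  option S: σ_y = 399.2 MPa, ρ = 7993 kg/m³, cost = 6.390 $/kg
  option Q: M = 27.7 kN·m per $
  option F: M = 17.7 kN·m per $
  option S: M = 7.82 kN·m per $
  option W: M = 2.80 kN·m per $
  option P: M = 1.16 kN·m per $
Highest index: option Q.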